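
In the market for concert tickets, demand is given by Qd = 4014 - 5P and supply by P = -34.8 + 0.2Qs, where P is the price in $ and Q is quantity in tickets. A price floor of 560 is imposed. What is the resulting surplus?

Solving each curve for Q: Qs = 174 + 5P.
With P fixed at 560, quantity demanded is 1214 and quantity supplied is 2974.
Surplus = Qs - Qd = 2974 - 1214 = 1760.

Surplus = 1760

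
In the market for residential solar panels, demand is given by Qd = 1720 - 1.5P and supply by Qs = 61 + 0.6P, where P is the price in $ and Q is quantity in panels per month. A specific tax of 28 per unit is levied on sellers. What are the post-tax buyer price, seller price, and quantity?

Sellers keep P_s = P_b - 28 per unit, so supply in terms of the buyer price is Qs = 44.2 + 0.6P_b.
Set Qd = Qs: 1720 - 1.5P_b = 44.2 + 0.6P_b, so 1675.8 = 2.1P_b and P_b = 798.
Then P_s = 798 - 28 = 770 and Q = 1720 - 1.5(798) = 523.

P_b = 798, P_s = 770, Q = 523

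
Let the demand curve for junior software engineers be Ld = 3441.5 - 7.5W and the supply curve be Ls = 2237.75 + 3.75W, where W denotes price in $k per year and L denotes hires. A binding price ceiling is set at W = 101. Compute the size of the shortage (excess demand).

Evaluating both curves at the ceiling price 101 gives Ld = 2684, Ls = 2616.5.
Shortage = Ld - Ls = 2684 - 2616.5 = 67.5.

Shortage = 67.5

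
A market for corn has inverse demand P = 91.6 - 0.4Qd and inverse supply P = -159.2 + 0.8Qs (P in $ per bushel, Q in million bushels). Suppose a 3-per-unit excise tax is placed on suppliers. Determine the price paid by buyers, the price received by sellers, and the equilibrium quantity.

P_b = 9, P_s = 6, Q = 206.5

In direct form, Qd = 229 - 2.5P and Qs = 199 + 1.25P.
With a tax of 3 on suppliers, they supply based on the net price P_s = P_b - 3, so Qs = 195.25 + 1.25P_b.
Set Qd = Qs: 229 - 2.5P_b = 195.25 + 1.25P_b, so 33.75 = 3.75P_b and P_b = 9.
Then P_s = 9 - 3 = 6 and Q = 229 - 2.5(9) = 206.5.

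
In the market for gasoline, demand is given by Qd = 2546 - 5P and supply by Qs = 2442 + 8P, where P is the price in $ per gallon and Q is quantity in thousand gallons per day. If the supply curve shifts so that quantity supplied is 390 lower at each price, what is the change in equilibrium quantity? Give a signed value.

ΔQ = -150

Set Qd = Qs: 2546 - 5P = 2442 + 8P, so 104 = 13P and P* = 8.
Then Q* = 2546 - 5(8) = 2506.
After the shift, supply is Qs = 2052 + 8P.
New equilibrium: 494 = 13P, so P = 38 and Q = 2356.
ΔQ = 2356 - 2506 = -150.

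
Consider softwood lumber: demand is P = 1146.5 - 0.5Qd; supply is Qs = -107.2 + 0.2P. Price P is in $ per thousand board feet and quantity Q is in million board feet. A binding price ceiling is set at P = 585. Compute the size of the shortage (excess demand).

Shortage = 1113.2

Solving each curve for Q: Qd = 2293 - 2P.
Evaluating both curves at the ceiling price 585 gives Qd = 1123, Qs = 9.8.
Shortage = Qd - Qs = 1123 - 9.8 = 1113.2.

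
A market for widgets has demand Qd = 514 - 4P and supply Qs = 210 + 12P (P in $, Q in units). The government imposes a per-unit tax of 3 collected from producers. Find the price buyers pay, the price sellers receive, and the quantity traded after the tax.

Producers keep P_s = P_b - 3 per unit, so supply in terms of the buyer price is Qs = 174 + 12P_b.
Equate demand and the shifted supply: 514 - 4P_b = 174 + 12P_b, giving 16P_b = 340, so P_b = 21.25.
So P_s = 18.25 and the quantity traded is Q = 514 - 4(21.25) = 429.

P_b = 21.25, P_s = 18.25, Q = 429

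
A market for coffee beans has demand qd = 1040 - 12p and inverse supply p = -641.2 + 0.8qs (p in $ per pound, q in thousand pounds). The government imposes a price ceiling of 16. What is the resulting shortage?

Inverting to quantity form: qs = 801.5 + 1.25p.
At p = 16: qd = 848 and qs = 821.5.
Shortage = qd - qs = 848 - 821.5 = 26.5.

Shortage = 26.5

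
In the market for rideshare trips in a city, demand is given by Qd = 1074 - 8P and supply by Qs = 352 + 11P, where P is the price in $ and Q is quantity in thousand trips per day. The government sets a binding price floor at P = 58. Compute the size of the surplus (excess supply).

Surplus = 380

With P fixed at 58, quantity demanded is 610 and quantity supplied is 990.
Surplus = Qs - Qd = 990 - 610 = 380.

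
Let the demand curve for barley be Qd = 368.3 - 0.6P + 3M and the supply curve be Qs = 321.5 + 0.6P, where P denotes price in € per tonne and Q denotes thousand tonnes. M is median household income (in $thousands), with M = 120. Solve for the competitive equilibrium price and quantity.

P* = 339, Q* = 524.9

With M = 120, demand is Qd = 728.3 - 0.6P.
Equating demand and supply, 728.3 - 0.6P = 321.5 + 0.6P gives 1.2P = 406.8, so P* = 339.
Plugging P* into demand: Q* = 728.3 - 0.6(339) = 524.9.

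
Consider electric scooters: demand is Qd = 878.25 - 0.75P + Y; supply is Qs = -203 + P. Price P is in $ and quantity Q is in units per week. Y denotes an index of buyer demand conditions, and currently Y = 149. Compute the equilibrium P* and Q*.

P* = 703, Q* = 500

With Y = 149, demand is Qd = 1027.25 - 0.75P.
The market clears where 1027.25 - 0.75P = -203 + P. Rearranging, 1.75P = 1230.25, hence P* = 703.
Plugging P* into demand: Q* = 1027.25 - 0.75(703) = 500.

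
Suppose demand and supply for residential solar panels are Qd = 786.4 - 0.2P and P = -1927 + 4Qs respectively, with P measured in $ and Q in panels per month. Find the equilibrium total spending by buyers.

Total spending by buyers = 440727

Solving each curve for Q: Qs = 481.75 + 0.25P.
At equilibrium Qd = Qs, so 786.4 - 0.2P = 481.75 + 0.25P; collecting terms, 304.65 = 0.45P and P* = 677.
Substitute back: Q* = 786.4 - 0.2(677) = 651.
Total spending by buyers = P* × Q* = 677 × 651 = 440727.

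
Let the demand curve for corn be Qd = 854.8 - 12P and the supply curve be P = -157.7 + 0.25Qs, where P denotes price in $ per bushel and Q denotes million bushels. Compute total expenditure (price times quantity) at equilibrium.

Total expenditure = 9615.2

In direct form, Qs = 630.8 + 4P.
At equilibrium Qd = Qs, so 854.8 - 12P = 630.8 + 4P; collecting terms, 224 = 16P and P* = 14.
Plugging P* into demand: Q* = 854.8 - 12(14) = 686.8.
Total expenditure = P* × Q* = 14 × 686.8 = 9615.2.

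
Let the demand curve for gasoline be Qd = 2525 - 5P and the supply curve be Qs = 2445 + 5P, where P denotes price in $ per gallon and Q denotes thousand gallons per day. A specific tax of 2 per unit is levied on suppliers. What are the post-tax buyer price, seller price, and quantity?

With a tax of 2 on suppliers, they supply based on the net price P_s = P_b - 2, so Qs = 2435 + 5P_b.
Equate demand and the shifted supply: 2525 - 5P_b = 2435 + 5P_b, giving 10P_b = 90, so P_b = 9.
So P_s = 7 and the quantity traded is Q = 2525 - 5(9) = 2480.

P_b = 9, P_s = 7, Q = 2480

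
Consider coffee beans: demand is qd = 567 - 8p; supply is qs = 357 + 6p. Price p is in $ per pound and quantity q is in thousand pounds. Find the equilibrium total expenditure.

Total expenditure = 6705

The market clears where 567 - 8p = 357 + 6p. Rearranging, 14p = 210, hence p* = 15.
Substitute back: q* = 567 - 8(15) = 447.
Total expenditure = p* × q* = 15 × 447 = 6705.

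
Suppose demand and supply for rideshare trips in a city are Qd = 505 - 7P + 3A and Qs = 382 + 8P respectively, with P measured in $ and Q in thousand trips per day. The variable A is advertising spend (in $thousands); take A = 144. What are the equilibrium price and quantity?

With A = 144, demand is Qd = 937 - 7P.
The market clears where 937 - 7P = 382 + 8P. Rearranging, 15P = 555, hence P* = 37.
Then Q* = 937 - 7(37) = 678.

P* = 37, Q* = 678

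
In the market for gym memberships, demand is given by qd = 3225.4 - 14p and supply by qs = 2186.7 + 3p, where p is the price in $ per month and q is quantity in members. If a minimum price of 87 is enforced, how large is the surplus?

With p fixed at 87, quantity demanded is 2007.4 and quantity supplied is 2447.7.
Surplus = qs - qd = 2447.7 - 2007.4 = 440.3.

Surplus = 440.3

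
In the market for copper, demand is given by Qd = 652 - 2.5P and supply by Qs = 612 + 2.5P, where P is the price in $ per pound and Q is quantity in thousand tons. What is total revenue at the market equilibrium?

Set Qd = Qs: 652 - 2.5P = 612 + 2.5P, so 40 = 5P and P* = 8.
From the demand curve, Q* = 652 - 2.5(8) = 632.
Total revenue = P* × Q* = 8 × 632 = 5056.

Total revenue = 5056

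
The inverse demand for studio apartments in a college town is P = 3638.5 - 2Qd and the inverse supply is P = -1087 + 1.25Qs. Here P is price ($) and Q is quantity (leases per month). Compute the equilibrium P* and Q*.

P* = 730.5, Q* = 1454

In direct form, Qd = 1819.25 - 0.5P and Qs = 869.6 + 0.8P.
Equating demand and supply, 1819.25 - 0.5P = 869.6 + 0.8P gives 1.3P = 949.65, so P* = 730.5.
Plugging P* into demand: Q* = 1819.25 - 0.5(730.5) = 1454.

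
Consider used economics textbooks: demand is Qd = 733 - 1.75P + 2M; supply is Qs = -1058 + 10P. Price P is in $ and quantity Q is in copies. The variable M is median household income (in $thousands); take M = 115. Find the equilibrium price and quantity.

With M = 115, demand is Qd = 963 - 1.75P.
Equating demand and supply, 963 - 1.75P = -1058 + 10P gives 11.75P = 2021, so P* = 172.
Then Q* = 963 - 1.75(172) = 662.

P* = 172, Q* = 662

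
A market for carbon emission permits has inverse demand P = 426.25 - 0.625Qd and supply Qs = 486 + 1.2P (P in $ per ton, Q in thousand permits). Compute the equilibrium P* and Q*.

P* = 70, Q* = 570

Inverting to quantity form: Qd = 682 - 1.6P.
Set Qd = Qs: 682 - 1.6P = 486 + 1.2P, so 196 = 2.8P and P* = 70.
Substitute back: Q* = 682 - 1.6(70) = 570.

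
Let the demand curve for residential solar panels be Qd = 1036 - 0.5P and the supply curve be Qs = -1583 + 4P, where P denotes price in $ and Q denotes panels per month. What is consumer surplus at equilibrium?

The market clears where 1036 - 0.5P = -1583 + 4P. Rearranging, 4.5P = 2619, hence P* = 582.
Then Q* = 1036 - 0.5(582) = 745.
Demand choke price (Qd = 0): P = 1036/0.5 = 2072. Consumer surplus = ½ × (2072 - 582) × 745 = 555025.

Consumer surplus = 555025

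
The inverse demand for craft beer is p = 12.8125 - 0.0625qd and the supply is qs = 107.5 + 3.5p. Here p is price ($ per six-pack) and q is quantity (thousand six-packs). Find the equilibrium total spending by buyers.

In direct form, qd = 205 - 16p.
The market clears where 205 - 16p = 107.5 + 3.5p. Rearranging, 19.5p = 97.5, hence p* = 5.
From the demand curve, q* = 205 - 16(5) = 125.
Total spending by buyers = p* × q* = 5 × 125 = 625.

Total spending by buyers = 625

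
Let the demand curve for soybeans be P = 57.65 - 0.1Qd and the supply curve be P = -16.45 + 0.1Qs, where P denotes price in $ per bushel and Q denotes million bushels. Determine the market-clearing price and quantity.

P* = 20.6, Q* = 370.5

Inverting to quantity form: Qd = 576.5 - 10P and Qs = 164.5 + 10P.
The market clears where 576.5 - 10P = 164.5 + 10P. Rearranging, 20P = 412, hence P* = 20.6.
Substitute back: Q* = 576.5 - 10(20.6) = 370.5.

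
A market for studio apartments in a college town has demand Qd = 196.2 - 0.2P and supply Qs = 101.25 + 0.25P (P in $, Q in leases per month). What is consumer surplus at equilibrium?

Consumer surplus = 59290

The market clears where 196.2 - 0.2P = 101.25 + 0.25P. Rearranging, 0.45P = 94.95, hence P* = 211.
Substitute back: Q* = 196.2 - 0.2(211) = 154.
Demand choke price (Qd = 0): P = 196.2/0.2 = 981. Consumer surplus = ½ × (981 - 211) × 154 = 59290.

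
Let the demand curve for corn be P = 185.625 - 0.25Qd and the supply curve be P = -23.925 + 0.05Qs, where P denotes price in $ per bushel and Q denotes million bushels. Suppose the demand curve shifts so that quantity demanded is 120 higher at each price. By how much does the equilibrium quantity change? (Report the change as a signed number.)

ΔQ = 100

Rewriting in direct form: Qd = 742.5 - 4P and Qs = 478.5 + 20P.
At equilibrium Qd = Qs, so 742.5 - 4P = 478.5 + 20P; collecting terms, 264 = 24P and P* = 11.
Plugging P* into demand: Q* = 742.5 - 4(11) = 698.5.
After the shift, demand is Qd = 862.5 - 4P.
The new intersection has 384 = 24P, i.e. P = 16, Q = 798.5.
ΔQ = 798.5 - 698.5 = 100.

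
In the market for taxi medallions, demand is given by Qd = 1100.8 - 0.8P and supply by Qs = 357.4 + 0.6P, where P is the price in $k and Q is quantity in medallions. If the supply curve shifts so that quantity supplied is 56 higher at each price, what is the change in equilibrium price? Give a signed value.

ΔP = -40

Set Qd = Qs: 1100.8 - 0.8P = 357.4 + 0.6P, so 743.4 = 1.4P and P* = 531.
Then Q* = 1100.8 - 0.8(531) = 676.
After the shift, supply is Qs = 413.4 + 0.6P.
Re-solving, 1.4P = 687.4 gives P = 491 and Q = 708.
ΔP = 491 - 531 = -40.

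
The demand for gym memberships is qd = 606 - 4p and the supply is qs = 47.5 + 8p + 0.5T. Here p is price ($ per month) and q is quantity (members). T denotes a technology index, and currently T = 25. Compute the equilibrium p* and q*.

p* = 45.5, q* = 424

With T = 25, supply is qs = 60 + 8p.
Equating demand and supply, 606 - 4p = 60 + 8p gives 12p = 546, so p* = 45.5.
Then q* = 606 - 4(45.5) = 424.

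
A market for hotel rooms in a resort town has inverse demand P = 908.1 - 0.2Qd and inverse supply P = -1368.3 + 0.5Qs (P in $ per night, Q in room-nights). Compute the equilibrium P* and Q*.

Inverting to quantity form: Qd = 4540.5 - 5P and Qs = 2736.6 + 2P.
Equating demand and supply, 4540.5 - 5P = 2736.6 + 2P gives 7P = 1803.9, so P* = 257.7.
Plugging P* into demand: Q* = 4540.5 - 5(257.7) = 3252.

P* = 257.7, Q* = 3252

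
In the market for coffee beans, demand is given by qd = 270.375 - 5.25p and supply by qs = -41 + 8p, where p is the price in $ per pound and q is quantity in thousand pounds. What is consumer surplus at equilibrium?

Equating demand and supply, 270.375 - 5.25p = -41 + 8p gives 13.25p = 311.375, so p* = 23.5.
Plugging p* into demand: q* = 270.375 - 5.25(23.5) = 147.
Demand choke price (qd = 0): p = 270.375/5.25 = 51.5. Consumer surplus = ½ × (51.5 - 23.5) × 147 = 2058.

Consumer surplus = 2058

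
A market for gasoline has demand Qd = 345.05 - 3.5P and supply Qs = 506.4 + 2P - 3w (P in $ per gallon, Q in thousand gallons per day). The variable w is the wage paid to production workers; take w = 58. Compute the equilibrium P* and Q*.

With w = 58, supply is Qs = 332.4 + 2P.
Equating demand and supply, 345.05 - 3.5P = 332.4 + 2P gives 5.5P = 12.65, so P* = 2.3.
Then Q* = 345.05 - 3.5(2.3) = 337.

P* = 2.3, Q* = 337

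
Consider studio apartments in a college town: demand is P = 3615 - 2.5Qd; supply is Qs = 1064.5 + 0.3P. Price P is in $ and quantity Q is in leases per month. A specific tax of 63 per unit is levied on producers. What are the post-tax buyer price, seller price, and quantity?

P_b = 572, P_s = 509, Q = 1217.2

Inverting to quantity form: Qd = 1446 - 0.4P.
The tax drives a wedge P_b - P_s = 63. Substituting P_s = P_b - 63 into supply: Qs = 1045.6 + 0.3P_b.
Equate demand and the shifted supply: 1446 - 0.4P_b = 1045.6 + 0.3P_b, giving 0.7P_b = 400.4, so P_b = 572.
Then P_s = 572 - 63 = 509 and Q = 1446 - 0.4(572) = 1217.2.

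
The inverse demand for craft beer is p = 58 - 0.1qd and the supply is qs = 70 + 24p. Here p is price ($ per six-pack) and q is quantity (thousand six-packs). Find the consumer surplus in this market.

Consumer surplus = 9245

Solving each curve for q: qd = 580 - 10p.
Set qd = qs: 580 - 10p = 70 + 24p, so 510 = 34p and p* = 15.
Substitute back: q* = 580 - 10(15) = 430.
Demand choke price (qd = 0): p = 580/10 = 58. Consumer surplus = ½ × (58 - 15) × 430 = 9245.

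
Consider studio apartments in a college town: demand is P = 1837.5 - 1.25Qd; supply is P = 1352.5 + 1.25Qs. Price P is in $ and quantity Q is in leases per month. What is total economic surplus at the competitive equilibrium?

Total surplus = 47045

In direct form, Qd = 1470 - 0.8P and Qs = -1082 + 0.8P.
Equating demand and supply, 1470 - 0.8P = -1082 + 0.8P gives 1.6P = 2552, so P* = 1595.
Then Q* = 1470 - 0.8(1595) = 194.
Demand choke price = 1837.5; supply choke price = 1352.5. CS = ½(1837.5 - 1595)(194) = 23522.5; PS = ½(1595 - 1352.5)(194) = 23522.5. Total surplus = 47045.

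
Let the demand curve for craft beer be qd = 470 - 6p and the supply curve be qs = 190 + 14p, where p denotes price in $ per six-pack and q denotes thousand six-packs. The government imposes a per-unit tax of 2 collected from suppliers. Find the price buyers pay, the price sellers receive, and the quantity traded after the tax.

The tax drives a wedge p_b - p_s = 2. Substituting p_s = p_b - 2 into supply: qs = 162 + 14p_b.
Market clearing requires 470 - 6p_b = 162 + 14p_b; hence 308 = 20p_b and p_b = 15.4.
Then p_s = 15.4 - 2 = 13.4 and q = 470 - 6(15.4) = 377.6.

p_b = 15.4, p_s = 13.4, q = 377.6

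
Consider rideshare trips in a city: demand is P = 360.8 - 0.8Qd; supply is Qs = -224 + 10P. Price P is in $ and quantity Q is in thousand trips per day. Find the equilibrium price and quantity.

Inverting to quantity form: Qd = 451 - 1.25P.
Set Qd = Qs: 451 - 1.25P = -224 + 10P, so 675 = 11.25P and P* = 60.
From the demand curve, Q* = 451 - 1.25(60) = 376.

P* = 60, Q* = 376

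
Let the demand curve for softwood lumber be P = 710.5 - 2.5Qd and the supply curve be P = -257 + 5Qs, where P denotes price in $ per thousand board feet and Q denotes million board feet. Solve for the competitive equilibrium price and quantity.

In direct form, Qd = 284.2 - 0.4P and Qs = 51.4 + 0.2P.
At equilibrium Qd = Qs, so 284.2 - 0.4P = 51.4 + 0.2P; collecting terms, 232.8 = 0.6P and P* = 388.
From the demand curve, Q* = 284.2 - 0.4(388) = 129.

P* = 388, Q* = 129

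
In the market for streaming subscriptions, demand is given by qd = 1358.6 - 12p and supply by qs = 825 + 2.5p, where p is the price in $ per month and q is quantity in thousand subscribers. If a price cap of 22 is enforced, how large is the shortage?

Shortage = 214.6

Evaluating both curves at the ceiling price 22 gives qd = 1094.6, qs = 880.
Shortage = qd - qs = 1094.6 - 880 = 214.6.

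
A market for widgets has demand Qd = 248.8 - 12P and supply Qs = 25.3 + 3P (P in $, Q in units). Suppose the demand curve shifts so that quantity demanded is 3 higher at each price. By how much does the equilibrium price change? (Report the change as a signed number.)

Equating demand and supply, 248.8 - 12P = 25.3 + 3P gives 15P = 223.5, so P* = 14.9.
Then Q* = 248.8 - 12(14.9) = 70.
After the shift, demand is Qd = 251.8 - 12P.
The new intersection has 226.5 = 15P, i.e. P = 15.1, Q = 70.6.
ΔP = 15.1 - 14.9 = 0.2.

ΔP = 0.2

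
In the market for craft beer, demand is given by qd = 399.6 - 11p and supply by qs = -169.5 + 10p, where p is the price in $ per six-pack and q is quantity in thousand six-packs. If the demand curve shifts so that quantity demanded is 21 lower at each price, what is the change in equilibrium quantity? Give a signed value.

Set qd = qs: 399.6 - 11p = -169.5 + 10p, so 569.1 = 21p and p* = 27.1.
Substitute back: q* = 399.6 - 11(27.1) = 101.5.
After the shift, demand is qd = 378.6 - 11p.
The new intersection has 548.1 = 21p, i.e. p = 26.1, q = 91.5.
Δq = 91.5 - 101.5 = -10.

Δq = -10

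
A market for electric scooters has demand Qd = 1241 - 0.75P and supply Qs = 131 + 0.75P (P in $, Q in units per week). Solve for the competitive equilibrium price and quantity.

Set Qd = Qs: 1241 - 0.75P = 131 + 0.75P, so 1110 = 1.5P and P* = 740.
From the demand curve, Q* = 1241 - 0.75(740) = 686.

P* = 740, Q* = 686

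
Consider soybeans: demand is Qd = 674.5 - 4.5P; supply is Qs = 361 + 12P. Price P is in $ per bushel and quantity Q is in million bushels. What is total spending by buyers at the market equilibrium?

At equilibrium Qd = Qs, so 674.5 - 4.5P = 361 + 12P; collecting terms, 313.5 = 16.5P and P* = 19.
From the demand curve, Q* = 674.5 - 4.5(19) = 589.
Total spending by buyers = P* × Q* = 19 × 589 = 11191.

Total spending by buyers = 11191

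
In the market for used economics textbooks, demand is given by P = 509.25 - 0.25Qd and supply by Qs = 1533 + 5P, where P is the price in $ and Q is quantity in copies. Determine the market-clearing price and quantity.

P* = 56, Q* = 1813

Rewriting in direct form: Qd = 2037 - 4P.
Equating demand and supply, 2037 - 4P = 1533 + 5P gives 9P = 504, so P* = 56.
Substitute back: Q* = 2037 - 4(56) = 1813.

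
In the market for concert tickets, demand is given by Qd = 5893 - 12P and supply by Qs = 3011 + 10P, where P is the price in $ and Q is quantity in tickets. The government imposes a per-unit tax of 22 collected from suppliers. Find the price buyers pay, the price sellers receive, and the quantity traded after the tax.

The tax drives a wedge P_b - P_s = 22. Substituting P_s = P_b - 22 into supply: Qs = 2791 + 10P_b.
Equate demand and the shifted supply: 5893 - 12P_b = 2791 + 10P_b, giving 22P_b = 3102, so P_b = 141.
So P_s = 119 and the quantity traded is Q = 5893 - 12(141) = 4201.

P_b = 141, P_s = 119, Q = 4201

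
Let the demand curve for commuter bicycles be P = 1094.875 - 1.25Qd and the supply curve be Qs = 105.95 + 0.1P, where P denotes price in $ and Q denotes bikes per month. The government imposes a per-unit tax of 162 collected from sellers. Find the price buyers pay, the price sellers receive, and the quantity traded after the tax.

P_b = 873.5, P_s = 711.5, Q = 177.1

Solving each curve for Q: Qd = 875.9 - 0.8P.
Sellers keep P_s = P_b - 162 per unit, so supply in terms of the buyer price is Qs = 89.75 + 0.1P_b.
Equate demand and the shifted supply: 875.9 - 0.8P_b = 89.75 + 0.1P_b, giving 0.9P_b = 786.15, so P_b = 873.5.
So P_s = 711.5 and the quantity traded is Q = 875.9 - 0.8(873.5) = 177.1.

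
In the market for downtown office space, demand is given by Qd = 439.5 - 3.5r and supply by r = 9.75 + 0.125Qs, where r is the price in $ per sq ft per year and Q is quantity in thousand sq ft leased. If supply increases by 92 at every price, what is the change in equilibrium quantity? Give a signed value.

Rewriting in direct form: Qs = -78 + 8r.
The market clears where 439.5 - 3.5r = -78 + 8r. Rearranging, 11.5r = 517.5, hence r* = 45.
Then Q* = 439.5 - 3.5(45) = 282.
After the shift, supply is Qs = 14 + 8r.
New equilibrium: 425.5 = 11.5r, so r = 37 and Q = 310.
ΔQ = 310 - 282 = 28.

ΔQ = 28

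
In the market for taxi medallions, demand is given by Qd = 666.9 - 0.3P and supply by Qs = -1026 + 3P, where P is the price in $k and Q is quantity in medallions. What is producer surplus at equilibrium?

Producer surplus = 43861.5

Equating demand and supply, 666.9 - 0.3P = -1026 + 3P gives 3.3P = 1692.9, so P* = 513.
From the demand curve, Q* = 666.9 - 0.3(513) = 513.
Supply choke price (Qs = 0): P = 342. Producer surplus = ½ × (513 - 342) × 513 = 43861.5.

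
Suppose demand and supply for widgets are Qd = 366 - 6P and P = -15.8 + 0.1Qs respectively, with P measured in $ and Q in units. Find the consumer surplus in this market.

Consumer surplus = 6912

In direct form, Qs = 158 + 10P.
At equilibrium Qd = Qs, so 366 - 6P = 158 + 10P; collecting terms, 208 = 16P and P* = 13.
Plugging P* into demand: Q* = 366 - 6(13) = 288.
Demand choke price (Qd = 0): P = 366/6 = 61. Consumer surplus = ½ × (61 - 13) × 288 = 6912.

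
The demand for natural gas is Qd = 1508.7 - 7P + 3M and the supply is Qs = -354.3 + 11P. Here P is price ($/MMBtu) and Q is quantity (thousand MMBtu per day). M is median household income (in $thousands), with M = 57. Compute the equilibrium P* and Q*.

With M = 57, demand is Qd = 1679.7 - 7P.
Set Qd = Qs: 1679.7 - 7P = -354.3 + 11P, so 2034 = 18P and P* = 113.
Then Q* = 1679.7 - 7(113) = 888.7.

P* = 113, Q* = 888.7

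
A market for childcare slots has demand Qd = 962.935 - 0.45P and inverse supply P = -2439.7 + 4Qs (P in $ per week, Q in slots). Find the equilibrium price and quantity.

P* = 504.3, Q* = 736

In direct form, Qs = 609.925 + 0.25P.
Equating demand and supply, 962.935 - 0.45P = 609.925 + 0.25P gives 0.7P = 353.01, so P* = 504.3.
Plugging P* into demand: Q* = 962.935 - 0.45(504.3) = 736.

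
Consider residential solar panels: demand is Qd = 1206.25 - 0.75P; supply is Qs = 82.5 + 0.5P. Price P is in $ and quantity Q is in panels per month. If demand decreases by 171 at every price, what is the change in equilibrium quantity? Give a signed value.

ΔQ = -68.4

The market clears where 1206.25 - 0.75P = 82.5 + 0.5P. Rearranging, 1.25P = 1123.75, hence P* = 899.
From the demand curve, Q* = 1206.25 - 0.75(899) = 532.
After the shift, demand is Qd = 1035.25 - 0.75P.
New equilibrium: 952.75 = 1.25P, so P = 762.2 and Q = 463.6.
ΔQ = 463.6 - 532 = -68.4.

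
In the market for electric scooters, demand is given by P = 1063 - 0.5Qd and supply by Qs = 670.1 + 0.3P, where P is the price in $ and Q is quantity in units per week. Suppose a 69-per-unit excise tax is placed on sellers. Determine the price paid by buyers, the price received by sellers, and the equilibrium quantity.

P_b = 642, P_s = 573, Q = 842

In direct form, Qd = 2126 - 2P.
Sellers keep P_s = P_b - 69 per unit, so supply in terms of the buyer price is Qs = 649.4 + 0.3P_b.
Market clearing requires 2126 - 2P_b = 649.4 + 0.3P_b; hence 1476.6 = 2.3P_b and P_b = 642.
So P_s = 573 and the quantity traded is Q = 2126 - 2(642) = 842.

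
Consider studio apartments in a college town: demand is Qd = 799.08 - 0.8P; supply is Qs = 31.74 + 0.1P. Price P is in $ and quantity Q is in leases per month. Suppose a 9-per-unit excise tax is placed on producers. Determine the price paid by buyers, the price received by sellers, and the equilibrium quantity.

Producers keep P_s = P_b - 9 per unit, so supply in terms of the buyer price is Qs = 30.84 + 0.1P_b.
Equate demand and the shifted supply: 799.08 - 0.8P_b = 30.84 + 0.1P_b, giving 0.9P_b = 768.24, so P_b = 853.6.
So P_s = 844.6 and the quantity traded is Q = 799.08 - 0.8(853.6) = 116.2.

P_b = 853.6, P_s = 844.6, Q = 116.2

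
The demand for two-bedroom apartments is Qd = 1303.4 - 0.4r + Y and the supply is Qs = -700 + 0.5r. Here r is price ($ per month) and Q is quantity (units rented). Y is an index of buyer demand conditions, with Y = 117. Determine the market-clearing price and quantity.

With Y = 117, demand is Qd = 1420.4 - 0.4r.
Equating demand and supply, 1420.4 - 0.4r = -700 + 0.5r gives 0.9r = 2120.4, so r* = 2356.
From the demand curve, Q* = 1420.4 - 0.4(2356) = 478.

r* = 2356, Q* = 478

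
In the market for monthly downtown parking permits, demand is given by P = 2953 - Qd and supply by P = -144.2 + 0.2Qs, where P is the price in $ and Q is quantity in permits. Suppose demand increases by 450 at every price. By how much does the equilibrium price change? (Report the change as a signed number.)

ΔP = 75

Solving each curve for Q: Qd = 2953 - P and Qs = 721 + 5P.
The market clears where 2953 - P = 721 + 5P. Rearranging, 6P = 2232, hence P* = 372.
Substitute back: Q* = 2953 - 372 = 2581.
After the shift, demand is Qd = 3403 - P.
The new intersection has 2682 = 6P, i.e. P = 447, Q = 2956.
ΔP = 447 - 372 = 75.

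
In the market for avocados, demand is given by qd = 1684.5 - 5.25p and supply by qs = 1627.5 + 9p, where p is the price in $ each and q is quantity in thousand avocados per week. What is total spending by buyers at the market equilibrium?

Set qd = qs: 1684.5 - 5.25p = 1627.5 + 9p, so 57 = 14.25p and p* = 4.
From the demand curve, q* = 1684.5 - 5.25(4) = 1663.5.
Total spending by buyers = p* × q* = 4 × 1663.5 = 6654.

Total spending by buyers = 6654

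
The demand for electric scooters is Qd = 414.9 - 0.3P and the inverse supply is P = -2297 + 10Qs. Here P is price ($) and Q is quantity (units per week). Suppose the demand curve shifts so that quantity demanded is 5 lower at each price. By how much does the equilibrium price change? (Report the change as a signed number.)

Solving each curve for Q: Qs = 229.7 + 0.1P.
At equilibrium Qd = Qs, so 414.9 - 0.3P = 229.7 + 0.1P; collecting terms, 185.2 = 0.4P and P* = 463.
Substitute back: Q* = 414.9 - 0.3(463) = 276.
After the shift, demand is Qd = 409.9 - 0.3P.
New equilibrium: 180.2 = 0.4P, so P = 450.5 and Q = 274.75.
ΔP = 450.5 - 463 = -12.5.

ΔP = -12.5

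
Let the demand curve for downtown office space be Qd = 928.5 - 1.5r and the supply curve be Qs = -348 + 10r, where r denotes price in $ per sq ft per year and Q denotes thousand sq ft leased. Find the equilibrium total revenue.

Total revenue = 84582

At equilibrium Qd = Qs, so 928.5 - 1.5r = -348 + 10r; collecting terms, 1276.5 = 11.5r and r* = 111.
Then Q* = 928.5 - 1.5(111) = 762.
Total revenue = r* × Q* = 111 × 762 = 84582.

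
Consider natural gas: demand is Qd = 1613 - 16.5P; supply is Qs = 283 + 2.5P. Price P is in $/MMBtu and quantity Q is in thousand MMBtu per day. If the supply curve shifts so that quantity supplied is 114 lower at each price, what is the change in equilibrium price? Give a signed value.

ΔP = 6

Set Qd = Qs: 1613 - 16.5P = 283 + 2.5P, so 1330 = 19P and P* = 70.
Substitute back: Q* = 1613 - 16.5(70) = 458.
After the shift, supply is Qs = 169 + 2.5P.
The new intersection has 1444 = 19P, i.e. P = 76, Q = 359.
ΔP = 76 - 70 = 6.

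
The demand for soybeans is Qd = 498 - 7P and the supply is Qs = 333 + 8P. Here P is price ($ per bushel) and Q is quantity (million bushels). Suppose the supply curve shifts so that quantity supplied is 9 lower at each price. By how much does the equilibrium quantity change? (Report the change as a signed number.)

ΔQ = -4.2

The market clears where 498 - 7P = 333 + 8P. Rearranging, 15P = 165, hence P* = 11.
Substitute back: Q* = 498 - 7(11) = 421.
After the shift, supply is Qs = 324 + 8P.
Re-solving, 15P = 174 gives P = 11.6 and Q = 416.8.
ΔQ = 416.8 - 421 = -4.2.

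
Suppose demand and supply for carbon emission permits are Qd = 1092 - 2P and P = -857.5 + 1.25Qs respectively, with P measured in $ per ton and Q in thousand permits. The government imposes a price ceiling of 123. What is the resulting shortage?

Rewriting in direct form: Qs = 686 + 0.8P.
Evaluating both curves at the ceiling price 123 gives Qd = 846, Qs = 784.4.
Shortage = Qd - Qs = 846 - 784.4 = 61.6.

Shortage = 61.6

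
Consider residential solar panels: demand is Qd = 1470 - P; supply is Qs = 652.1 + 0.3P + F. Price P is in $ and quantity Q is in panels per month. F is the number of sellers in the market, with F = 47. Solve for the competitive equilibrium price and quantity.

With F = 47, supply is Qs = 699.1 + 0.3P.
Equating demand and supply, 1470 - P = 699.1 + 0.3P gives 1.3P = 770.9, so P* = 593.
From the demand curve, Q* = 1470 - 593 = 877.

P* = 593, Q* = 877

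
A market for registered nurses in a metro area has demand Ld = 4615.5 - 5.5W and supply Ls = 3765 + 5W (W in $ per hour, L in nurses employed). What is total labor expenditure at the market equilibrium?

Total labor expenditure = 337770

At equilibrium Ld = Ls, so 4615.5 - 5.5W = 3765 + 5W; collecting terms, 850.5 = 10.5W and W* = 81.
Plugging W* into demand: L* = 4615.5 - 5.5(81) = 4170.
Total labor expenditure = W* × L* = 81 × 4170 = 337770.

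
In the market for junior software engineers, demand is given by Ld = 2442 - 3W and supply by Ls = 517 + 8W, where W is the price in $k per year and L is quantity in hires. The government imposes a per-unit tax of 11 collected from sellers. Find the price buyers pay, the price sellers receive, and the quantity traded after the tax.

Sellers keep W_s = W_b - 11 per unit, so supply in terms of the buyer price is Ls = 429 + 8W_b.
Equate demand and the shifted supply: 2442 - 3W_b = 429 + 8W_b, giving 11W_b = 2013, so W_b = 183.
Then W_s = 183 - 11 = 172 and L = 2442 - 3(183) = 1893.

W_b = 183, W_s = 172, L = 1893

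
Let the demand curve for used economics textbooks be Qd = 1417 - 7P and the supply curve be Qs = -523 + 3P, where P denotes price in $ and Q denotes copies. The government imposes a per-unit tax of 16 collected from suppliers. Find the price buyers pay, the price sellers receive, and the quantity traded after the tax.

The tax drives a wedge P_b - P_s = 16. Substituting P_s = P_b - 16 into supply: Qs = -571 + 3P_b.
Equate demand and the shifted supply: 1417 - 7P_b = -571 + 3P_b, giving 10P_b = 1988, so P_b = 198.8.
Then P_s = 198.8 - 16 = 182.8 and Q = 1417 - 7(198.8) = 25.4.

P_b = 198.8, P_s = 182.8, Q = 25.4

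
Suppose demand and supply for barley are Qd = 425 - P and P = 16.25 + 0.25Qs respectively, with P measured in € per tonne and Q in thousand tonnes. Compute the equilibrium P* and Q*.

P* = 98, Q* = 327

Solving each curve for Q: Qs = -65 + 4P.
At equilibrium Qd = Qs, so 425 - P = -65 + 4P; collecting terms, 490 = 5P and P* = 98.
From the demand curve, Q* = 425 - 98 = 327.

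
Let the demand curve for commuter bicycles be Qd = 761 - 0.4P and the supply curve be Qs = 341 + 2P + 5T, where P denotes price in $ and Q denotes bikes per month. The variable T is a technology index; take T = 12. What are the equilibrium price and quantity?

With T = 12, supply is Qs = 401 + 2P.
At equilibrium Qd = Qs, so 761 - 0.4P = 401 + 2P; collecting terms, 360 = 2.4P and P* = 150.
Substitute back: Q* = 761 - 0.4(150) = 701.

P* = 150, Q* = 701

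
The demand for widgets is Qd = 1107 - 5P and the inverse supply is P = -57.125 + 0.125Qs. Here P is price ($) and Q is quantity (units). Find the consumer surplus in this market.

In direct form, Qs = 457 + 8P.
At equilibrium Qd = Qs, so 1107 - 5P = 457 + 8P; collecting terms, 650 = 13P and P* = 50.
Substitute back: Q* = 1107 - 5(50) = 857.
Demand choke price (Qd = 0): P = 1107/5 = 221.4. Consumer surplus = ½ × (221.4 - 50) × 857 = 73444.9.

Consumer surplus = 73444.9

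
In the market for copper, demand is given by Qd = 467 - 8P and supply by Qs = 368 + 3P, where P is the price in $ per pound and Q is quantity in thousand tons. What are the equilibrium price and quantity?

P* = 9, Q* = 395

Set Qd = Qs: 467 - 8P = 368 + 3P, so 99 = 11P and P* = 9.
Then Q* = 467 - 8(9) = 395.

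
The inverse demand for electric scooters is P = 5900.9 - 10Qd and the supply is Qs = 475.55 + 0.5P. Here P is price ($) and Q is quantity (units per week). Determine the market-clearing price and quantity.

P* = 190.9, Q* = 571

Solving each curve for Q: Qd = 590.09 - 0.1P.
Equating demand and supply, 590.09 - 0.1P = 475.55 + 0.5P gives 0.6P = 114.54, so P* = 190.9.
Then Q* = 590.09 - 0.1(190.9) = 571.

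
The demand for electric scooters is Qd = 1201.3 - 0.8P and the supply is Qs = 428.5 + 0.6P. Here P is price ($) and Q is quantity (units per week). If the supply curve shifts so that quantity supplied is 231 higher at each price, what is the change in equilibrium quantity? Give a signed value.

At equilibrium Qd = Qs, so 1201.3 - 0.8P = 428.5 + 0.6P; collecting terms, 772.8 = 1.4P and P* = 552.
Then Q* = 1201.3 - 0.8(552) = 759.7.
After the shift, supply is Qs = 659.5 + 0.6P.
The new intersection has 541.8 = 1.4P, i.e. P = 387, Q = 891.7.
ΔQ = 891.7 - 759.7 = 132.

ΔQ = 132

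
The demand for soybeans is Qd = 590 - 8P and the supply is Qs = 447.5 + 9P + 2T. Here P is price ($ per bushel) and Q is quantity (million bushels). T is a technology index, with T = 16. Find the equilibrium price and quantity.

P* = 6.5, Q* = 538

With T = 16, supply is Qs = 479.5 + 9P.
The market clears where 590 - 8P = 479.5 + 9P. Rearranging, 17P = 110.5, hence P* = 6.5.
Substitute back: Q* = 590 - 8(6.5) = 538.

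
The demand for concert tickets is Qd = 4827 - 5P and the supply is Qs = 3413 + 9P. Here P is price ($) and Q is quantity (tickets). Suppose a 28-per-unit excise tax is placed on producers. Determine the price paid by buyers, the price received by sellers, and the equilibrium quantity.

The tax drives a wedge P_b - P_s = 28. Substituting P_s = P_b - 28 into supply: Qs = 3161 + 9P_b.
Set Qd = Qs: 4827 - 5P_b = 3161 + 9P_b, so 1666 = 14P_b and P_b = 119.
Then P_s = 119 - 28 = 91 and Q = 4827 - 5(119) = 4232.

P_b = 119, P_s = 91, Q = 4232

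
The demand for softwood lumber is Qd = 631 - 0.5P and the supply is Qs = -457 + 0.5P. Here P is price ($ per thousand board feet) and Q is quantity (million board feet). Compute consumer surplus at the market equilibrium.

Equating demand and supply, 631 - 0.5P = -457 + 0.5P gives P = 1088, so P* = 1088.
Substitute back: Q* = 631 - 0.5(1088) = 87.
Demand choke price (Qd = 0): P = 631/0.5 = 1262. Consumer surplus = ½ × (1262 - 1088) × 87 = 7569.

Consumer surplus = 7569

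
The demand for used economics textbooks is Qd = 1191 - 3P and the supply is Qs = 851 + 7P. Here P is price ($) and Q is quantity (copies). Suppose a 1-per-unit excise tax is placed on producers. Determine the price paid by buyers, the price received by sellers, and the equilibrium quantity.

The tax drives a wedge P_b - P_s = 1. Substituting P_s = P_b - 1 into supply: Qs = 844 + 7P_b.
Equate demand and the shifted supply: 1191 - 3P_b = 844 + 7P_b, giving 10P_b = 347, so P_b = 34.7.
Then P_s = 34.7 - 1 = 33.7 and Q = 1191 - 3(34.7) = 1086.9.

P_b = 34.7, P_s = 33.7, Q = 1086.9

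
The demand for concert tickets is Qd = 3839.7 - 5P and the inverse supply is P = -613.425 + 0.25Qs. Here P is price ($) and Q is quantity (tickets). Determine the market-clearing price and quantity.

Rewriting in direct form: Qs = 2453.7 + 4P.
The market clears where 3839.7 - 5P = 2453.7 + 4P. Rearranging, 9P = 1386, hence P* = 154.
Plugging P* into demand: Q* = 3839.7 - 5(154) = 3069.7.

P* = 154, Q* = 3069.7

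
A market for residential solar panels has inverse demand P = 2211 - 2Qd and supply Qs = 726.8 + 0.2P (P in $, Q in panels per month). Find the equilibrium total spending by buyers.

Total spending by buyers = 451735

Solving each curve for Q: Qd = 1105.5 - 0.5P.
Set Qd = Qs: 1105.5 - 0.5P = 726.8 + 0.2P, so 378.7 = 0.7P and P* = 541.
Then Q* = 1105.5 - 0.5(541) = 835.
Total spending by buyers = P* × Q* = 541 × 835 = 451735.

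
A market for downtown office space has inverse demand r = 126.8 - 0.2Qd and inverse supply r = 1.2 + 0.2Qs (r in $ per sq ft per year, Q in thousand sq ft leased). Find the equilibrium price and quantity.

r* = 64, Q* = 314

Inverting to quantity form: Qd = 634 - 5r and Qs = -6 + 5r.
At equilibrium Qd = Qs, so 634 - 5r = -6 + 5r; collecting terms, 640 = 10r and r* = 64.
From the demand curve, Q* = 634 - 5(64) = 314.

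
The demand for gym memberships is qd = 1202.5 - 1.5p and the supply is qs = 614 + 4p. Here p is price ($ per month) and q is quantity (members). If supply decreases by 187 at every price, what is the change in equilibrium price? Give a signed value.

Equating demand and supply, 1202.5 - 1.5p = 614 + 4p gives 5.5p = 588.5, so p* = 107.
Plugging p* into demand: q* = 1202.5 - 1.5(107) = 1042.
After the shift, supply is qs = 427 + 4p.
The new intersection has 775.5 = 5.5p, i.e. p = 141, q = 991.
Δp = 141 - 107 = 34.

Δp = 34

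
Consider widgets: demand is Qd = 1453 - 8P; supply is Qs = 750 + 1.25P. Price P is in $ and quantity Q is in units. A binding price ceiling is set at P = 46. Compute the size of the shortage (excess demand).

Shortage = 277.5

Evaluating both curves at the ceiling price 46 gives Qd = 1085, Qs = 807.5.
Shortage = Qd - Qs = 1085 - 807.5 = 277.5.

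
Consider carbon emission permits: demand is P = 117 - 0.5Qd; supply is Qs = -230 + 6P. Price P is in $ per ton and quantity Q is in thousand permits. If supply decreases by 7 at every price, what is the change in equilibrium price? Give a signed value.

Inverting to quantity form: Qd = 234 - 2P.
Set Qd = Qs: 234 - 2P = -230 + 6P, so 464 = 8P and P* = 58.
Then Q* = 234 - 2(58) = 118.
After the shift, supply is Qs = -237 + 6P.
New equilibrium: 471 = 8P, so P = 58.875 and Q = 116.25.
ΔP = 58.875 - 58 = 0.875.

ΔP = 0.875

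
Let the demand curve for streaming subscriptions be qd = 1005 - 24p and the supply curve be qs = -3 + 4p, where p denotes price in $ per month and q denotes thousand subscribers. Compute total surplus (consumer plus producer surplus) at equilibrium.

Total surplus = 2899.3125

Equating demand and supply, 1005 - 24p = -3 + 4p gives 28p = 1008, so p* = 36.
Then q* = 1005 - 24(36) = 141.
Demand choke price = 41.875; supply choke price = 0.75. CS = ½(41.875 - 36)(141) = 414.1875; PS = ½(36 - 0.75)(141) = 2485.125. Total surplus = 2899.3125.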